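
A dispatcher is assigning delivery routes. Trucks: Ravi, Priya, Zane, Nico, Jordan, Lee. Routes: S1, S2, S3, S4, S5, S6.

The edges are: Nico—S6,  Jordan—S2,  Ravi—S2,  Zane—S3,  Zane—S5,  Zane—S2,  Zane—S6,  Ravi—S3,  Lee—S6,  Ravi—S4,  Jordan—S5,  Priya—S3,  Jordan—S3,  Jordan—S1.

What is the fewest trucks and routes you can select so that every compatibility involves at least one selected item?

5

{Ravi, Priya, Zane, Jordan, S6} is a vertex cover of size 5: every edge has an endpoint in this set.
No smaller cover exists because Ravi–S4, Priya–S3, Zane–S5, Nico–S6, Jordan–S2 is a matching of size 5, and a cover must include an endpoint of each of these disjoint edges (König's theorem).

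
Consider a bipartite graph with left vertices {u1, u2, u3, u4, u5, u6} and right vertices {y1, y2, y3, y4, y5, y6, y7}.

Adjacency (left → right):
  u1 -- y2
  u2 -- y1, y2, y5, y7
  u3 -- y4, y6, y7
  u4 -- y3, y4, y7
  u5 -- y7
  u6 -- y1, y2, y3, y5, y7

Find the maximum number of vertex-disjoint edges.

For example, pair u1–y2, u2–y1, u3–y6, u4–y4, u5–y7, u6–y3.
This saturates every left vertex, so 6 is the maximum.

6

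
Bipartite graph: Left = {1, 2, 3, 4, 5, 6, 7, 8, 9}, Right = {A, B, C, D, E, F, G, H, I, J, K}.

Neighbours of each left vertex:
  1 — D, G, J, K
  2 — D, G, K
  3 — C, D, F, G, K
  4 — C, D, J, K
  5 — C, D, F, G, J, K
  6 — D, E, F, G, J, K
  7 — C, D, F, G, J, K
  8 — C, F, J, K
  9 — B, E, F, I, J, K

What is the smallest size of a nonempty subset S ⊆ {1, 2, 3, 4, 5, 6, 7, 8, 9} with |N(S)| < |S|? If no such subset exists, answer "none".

7

Take S = {1, 2, 3, 4, 5, 7, 8}. Its neighbourhood is {C, D, F, G, J, K}, so |N(S)| = 6 < |S| = 7.
Every subset of size less than 7 has at least as many neighbours as members, so 7 is the minimum.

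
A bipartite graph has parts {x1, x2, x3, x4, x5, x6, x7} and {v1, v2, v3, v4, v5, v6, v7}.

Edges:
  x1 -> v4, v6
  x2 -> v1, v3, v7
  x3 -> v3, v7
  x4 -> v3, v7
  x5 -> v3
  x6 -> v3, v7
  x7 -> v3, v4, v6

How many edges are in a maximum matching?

5

One maximum matching: x1→v4, x2→v1, x3→v3, x4→v7, x7→v6.
The set {x3, x4, x5, x6} has only 2 neighbours ({v3, v7}), so by Hall's theorem at most 5 of the 7 left vertices can be matched.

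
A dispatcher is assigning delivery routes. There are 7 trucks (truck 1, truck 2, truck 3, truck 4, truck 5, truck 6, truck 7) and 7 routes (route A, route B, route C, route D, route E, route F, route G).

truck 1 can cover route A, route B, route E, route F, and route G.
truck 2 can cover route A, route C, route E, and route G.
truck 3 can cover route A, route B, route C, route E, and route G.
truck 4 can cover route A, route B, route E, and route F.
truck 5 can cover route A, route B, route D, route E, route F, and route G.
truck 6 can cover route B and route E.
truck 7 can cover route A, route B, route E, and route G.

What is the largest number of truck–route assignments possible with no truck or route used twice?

7

A valid assignment of size 7: truck 1-route G, truck 2-route A, truck 3-route C, truck 4-route F, truck 5-route D, truck 6-route B, truck 7-route E.
This saturates every truck, so 7 is the maximum.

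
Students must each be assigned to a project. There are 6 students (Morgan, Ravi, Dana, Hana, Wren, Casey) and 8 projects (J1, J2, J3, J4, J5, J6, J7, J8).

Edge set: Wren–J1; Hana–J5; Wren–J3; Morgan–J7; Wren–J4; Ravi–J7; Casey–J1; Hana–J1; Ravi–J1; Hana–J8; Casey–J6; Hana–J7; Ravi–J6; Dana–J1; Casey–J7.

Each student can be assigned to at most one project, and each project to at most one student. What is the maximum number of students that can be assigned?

5

A valid assignment of size 5: Morgan-J7, Ravi-J6, Dana-J1, Hana-J5, Wren-J3.
The set {Morgan, Ravi, Dana, Casey} has only 3 neighbours ({J1, J6, J7}), so by Hall's theorem at most 5 of the 6 students can be matched.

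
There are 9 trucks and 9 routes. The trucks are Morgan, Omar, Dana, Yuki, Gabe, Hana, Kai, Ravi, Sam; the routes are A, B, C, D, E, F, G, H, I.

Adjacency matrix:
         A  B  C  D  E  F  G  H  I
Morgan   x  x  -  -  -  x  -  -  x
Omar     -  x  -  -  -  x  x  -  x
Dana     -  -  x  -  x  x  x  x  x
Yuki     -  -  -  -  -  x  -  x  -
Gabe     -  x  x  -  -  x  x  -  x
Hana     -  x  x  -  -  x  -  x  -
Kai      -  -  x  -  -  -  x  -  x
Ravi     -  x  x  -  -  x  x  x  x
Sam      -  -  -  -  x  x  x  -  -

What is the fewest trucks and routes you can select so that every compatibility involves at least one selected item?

{Morgan, B, C, E, F, G, H, I} is a vertex cover of size 8: every edge has an endpoint in this set.
No smaller cover exists because Morgan–A, Omar–I, Dana–E, Yuki–H, Gabe–B, Hana–F, Kai–C, Ravi–G is a matching of size 8, and a cover must include an endpoint of each of these disjoint edges (König's theorem).

8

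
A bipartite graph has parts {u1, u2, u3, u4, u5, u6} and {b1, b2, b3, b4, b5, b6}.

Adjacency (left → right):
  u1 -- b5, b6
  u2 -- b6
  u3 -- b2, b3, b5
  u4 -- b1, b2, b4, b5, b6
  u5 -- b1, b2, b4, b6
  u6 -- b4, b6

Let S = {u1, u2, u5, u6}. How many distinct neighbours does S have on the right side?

The union of neighbours of {u1, u2, u5, u6} is {b1, b2, b4, b5, b6}, which has 5 elements.
Since |N(S)| = 5 ≥ |S| = 4, Hall's condition holds for this subset.

5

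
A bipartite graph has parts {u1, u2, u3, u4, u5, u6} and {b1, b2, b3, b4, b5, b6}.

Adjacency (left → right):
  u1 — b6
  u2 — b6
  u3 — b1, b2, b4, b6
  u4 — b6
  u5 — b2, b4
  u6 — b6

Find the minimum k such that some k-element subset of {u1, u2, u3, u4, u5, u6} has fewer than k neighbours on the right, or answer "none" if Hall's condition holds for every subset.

2

Take S = {u1, u2}. Its neighbourhood is {b6}, so |N(S)| = 1 < |S| = 2.
No single vertex violates Hall's condition since each has at least one neighbour, so 2 is the minimum.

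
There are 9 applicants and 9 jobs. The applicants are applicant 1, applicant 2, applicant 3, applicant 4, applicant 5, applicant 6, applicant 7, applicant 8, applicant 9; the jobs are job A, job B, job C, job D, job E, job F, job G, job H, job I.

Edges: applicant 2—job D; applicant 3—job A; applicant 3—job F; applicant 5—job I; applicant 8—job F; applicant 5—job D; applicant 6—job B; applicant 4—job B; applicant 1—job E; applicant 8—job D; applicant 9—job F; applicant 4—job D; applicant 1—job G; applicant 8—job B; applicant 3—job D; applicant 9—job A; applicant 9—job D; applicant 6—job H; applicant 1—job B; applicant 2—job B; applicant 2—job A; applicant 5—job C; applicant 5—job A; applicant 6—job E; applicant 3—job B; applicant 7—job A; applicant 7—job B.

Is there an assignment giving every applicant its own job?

No

The set {applicant 2, applicant 3, applicant 4, applicant 7, applicant 8, applicant 9} has only 4 neighbours ({job A, job B, job D, job F}), so by Hall's theorem at most 7 of the 9 applicants can be matched.
Hence no matching covers every applicant.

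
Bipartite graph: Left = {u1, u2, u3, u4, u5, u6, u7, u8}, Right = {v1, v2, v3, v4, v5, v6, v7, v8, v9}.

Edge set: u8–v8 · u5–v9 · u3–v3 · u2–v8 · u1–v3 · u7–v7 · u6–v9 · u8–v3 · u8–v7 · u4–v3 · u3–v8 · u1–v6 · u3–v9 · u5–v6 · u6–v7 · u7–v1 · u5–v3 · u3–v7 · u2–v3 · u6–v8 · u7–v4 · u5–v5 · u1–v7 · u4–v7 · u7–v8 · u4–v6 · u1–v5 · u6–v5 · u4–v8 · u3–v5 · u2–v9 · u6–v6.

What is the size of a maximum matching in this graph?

7

One maximum matching: u1–v7, u2–v9, u3–v5, u4–v8, u5–v3, u6–v6, u7–v1.
The set {u1, u2, u3, u4, u5, u6, u8} has only 6 neighbours ({v3, v5, v6, v7, v8, v9}), so by Hall's theorem at most 7 of the 8 left vertices can be matched.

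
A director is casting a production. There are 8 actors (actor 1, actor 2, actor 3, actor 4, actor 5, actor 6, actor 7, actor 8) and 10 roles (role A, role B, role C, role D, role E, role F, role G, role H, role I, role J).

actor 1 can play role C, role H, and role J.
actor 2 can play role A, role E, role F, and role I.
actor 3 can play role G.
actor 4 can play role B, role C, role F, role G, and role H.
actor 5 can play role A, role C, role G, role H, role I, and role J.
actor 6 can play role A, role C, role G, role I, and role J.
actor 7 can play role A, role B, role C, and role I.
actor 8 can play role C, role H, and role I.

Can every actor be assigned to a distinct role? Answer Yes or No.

Yes

One maximum matching: actor 1→role J, actor 2→role F, actor 3→role G, actor 4→role C, actor 5→role A, actor 6→role I, actor 7→role B, actor 8→role H.
Every actor is matched, so this matching saturates all of them.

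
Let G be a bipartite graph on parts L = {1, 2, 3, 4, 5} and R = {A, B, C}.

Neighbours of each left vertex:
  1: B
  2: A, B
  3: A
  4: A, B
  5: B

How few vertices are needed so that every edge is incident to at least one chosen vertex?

2

{A, B} is a vertex cover of size 2: every edge has an endpoint in this set.
No smaller cover exists because 1–B, 2–A is a matching of size 2, and a cover must include an endpoint of each of these disjoint edges (König's theorem).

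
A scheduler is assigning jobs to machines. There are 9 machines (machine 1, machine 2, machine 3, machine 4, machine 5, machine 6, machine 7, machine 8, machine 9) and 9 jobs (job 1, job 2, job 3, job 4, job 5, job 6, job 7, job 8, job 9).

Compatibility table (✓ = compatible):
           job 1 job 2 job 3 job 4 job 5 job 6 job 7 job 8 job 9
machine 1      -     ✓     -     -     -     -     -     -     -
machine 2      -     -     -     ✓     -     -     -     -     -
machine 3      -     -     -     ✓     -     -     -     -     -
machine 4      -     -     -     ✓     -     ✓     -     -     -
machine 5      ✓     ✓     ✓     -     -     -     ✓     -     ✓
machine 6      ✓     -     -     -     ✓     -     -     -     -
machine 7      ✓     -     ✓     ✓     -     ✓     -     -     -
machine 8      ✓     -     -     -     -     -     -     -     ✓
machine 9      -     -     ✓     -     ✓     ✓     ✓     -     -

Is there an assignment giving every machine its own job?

The set {machine 2, machine 3} has only 1 neighbour ({job 4}), so by Hall's theorem at most 8 of the 9 machines can be matched.
Hence no matching covers every machine.

No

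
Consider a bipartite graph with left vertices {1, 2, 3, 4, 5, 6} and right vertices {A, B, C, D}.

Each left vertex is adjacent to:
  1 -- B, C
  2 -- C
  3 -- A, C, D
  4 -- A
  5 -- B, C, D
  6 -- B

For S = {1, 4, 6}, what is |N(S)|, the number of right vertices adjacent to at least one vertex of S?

The union of neighbours of {1, 4, 6} is {A, B, C}, which has 3 elements.
Since |N(S)| = 3 ≥ |S| = 3, Hall's condition holds for this subset.

3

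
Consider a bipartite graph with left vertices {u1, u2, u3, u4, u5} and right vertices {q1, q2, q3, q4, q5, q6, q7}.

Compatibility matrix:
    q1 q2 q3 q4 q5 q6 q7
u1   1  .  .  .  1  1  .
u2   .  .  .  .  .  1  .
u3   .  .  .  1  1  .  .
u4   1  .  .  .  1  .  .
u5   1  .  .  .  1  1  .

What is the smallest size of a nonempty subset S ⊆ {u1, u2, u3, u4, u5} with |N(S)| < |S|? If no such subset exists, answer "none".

4

Take S = {u1, u2, u4, u5}. Its neighbourhood is {q1, q5, q6}, so |N(S)| = 3 < |S| = 4.
Every subset of size less than 4 has at least as many neighbours as members, so 4 is the minimum.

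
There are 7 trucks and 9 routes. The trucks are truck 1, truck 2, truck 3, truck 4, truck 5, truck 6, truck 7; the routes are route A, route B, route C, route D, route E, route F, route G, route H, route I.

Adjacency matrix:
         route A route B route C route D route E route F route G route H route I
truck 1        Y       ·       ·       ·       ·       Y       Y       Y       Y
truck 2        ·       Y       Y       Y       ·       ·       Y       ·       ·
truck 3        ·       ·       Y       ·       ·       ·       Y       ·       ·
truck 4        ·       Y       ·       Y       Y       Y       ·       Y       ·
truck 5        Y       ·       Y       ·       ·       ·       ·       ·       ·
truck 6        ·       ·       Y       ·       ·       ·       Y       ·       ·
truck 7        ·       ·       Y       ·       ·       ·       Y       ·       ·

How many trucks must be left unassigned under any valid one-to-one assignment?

For example, pair truck 1→route H, truck 2→route B, truck 3→route C, truck 4→route E, truck 5→route A, truck 6→route G.
The set {truck 3, truck 6, truck 7} has only 2 neighbours ({route C, route G}), so by Hall's theorem at most 6 of the 7 trucks can be matched.
That matches 6 of the 7, leaving 1 unmatched; no matching can do better.

1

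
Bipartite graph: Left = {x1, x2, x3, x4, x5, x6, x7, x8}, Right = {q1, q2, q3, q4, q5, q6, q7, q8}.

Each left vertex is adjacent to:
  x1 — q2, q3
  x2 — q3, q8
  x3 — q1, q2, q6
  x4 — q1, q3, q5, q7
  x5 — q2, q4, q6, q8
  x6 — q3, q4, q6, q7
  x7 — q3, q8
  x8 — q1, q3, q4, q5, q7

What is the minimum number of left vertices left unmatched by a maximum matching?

0

A valid assignment of size 8: x1–q2, x2–q3, x3–q1, x4–q5, x5–q6, x6–q7, x7–q8, x8–q4.
All 8 left vertices are matched, so no larger matching exists.
That matches 8 of the 8, leaving 0 unmatched; no matching can do better.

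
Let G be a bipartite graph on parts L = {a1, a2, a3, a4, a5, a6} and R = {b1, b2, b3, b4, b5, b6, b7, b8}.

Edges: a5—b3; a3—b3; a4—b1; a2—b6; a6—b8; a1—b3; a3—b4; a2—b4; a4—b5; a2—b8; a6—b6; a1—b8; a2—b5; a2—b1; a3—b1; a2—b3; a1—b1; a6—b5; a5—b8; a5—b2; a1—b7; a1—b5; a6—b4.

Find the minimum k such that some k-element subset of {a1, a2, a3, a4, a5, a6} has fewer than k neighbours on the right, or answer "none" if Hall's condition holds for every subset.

none

A matching saturating every left vertex exists, for instance a1→b7, a2→b8, a3→b4, a4→b1, a5→b3, a6→b5.
By Hall's marriage theorem, this means |N(S)| ≥ |S| for every subset S, so no violating subset exists.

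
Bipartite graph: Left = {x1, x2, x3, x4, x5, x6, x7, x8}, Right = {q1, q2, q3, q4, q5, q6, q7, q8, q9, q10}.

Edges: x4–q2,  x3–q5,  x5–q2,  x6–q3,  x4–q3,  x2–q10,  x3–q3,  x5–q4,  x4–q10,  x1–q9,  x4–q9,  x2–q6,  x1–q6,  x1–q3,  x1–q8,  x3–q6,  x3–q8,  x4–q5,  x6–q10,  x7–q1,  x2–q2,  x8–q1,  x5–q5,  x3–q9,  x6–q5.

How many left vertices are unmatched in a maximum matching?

A valid assignment of size 7: x1→q8, x2→q2, x3→q6, x4→q9, x5→q5, x6→q10, x7→q1.
The set {x7, x8} has only 1 neighbour ({q1}), so by Hall's theorem at most 7 of the 8 left vertices can be matched.
That matches 7 of the 8, leaving 1 unmatched; no matching can do better.

1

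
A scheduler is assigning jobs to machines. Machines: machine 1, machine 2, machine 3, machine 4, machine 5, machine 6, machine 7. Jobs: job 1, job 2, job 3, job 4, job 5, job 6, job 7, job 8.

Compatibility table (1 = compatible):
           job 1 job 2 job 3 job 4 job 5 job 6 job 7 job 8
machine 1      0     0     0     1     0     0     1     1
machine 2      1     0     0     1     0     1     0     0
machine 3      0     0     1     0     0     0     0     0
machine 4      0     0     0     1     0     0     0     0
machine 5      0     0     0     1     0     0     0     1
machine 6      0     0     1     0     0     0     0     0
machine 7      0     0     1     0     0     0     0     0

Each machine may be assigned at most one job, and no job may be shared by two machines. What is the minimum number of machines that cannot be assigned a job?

2

A valid assignment of size 5: machine 1→job 7, machine 2→job 6, machine 3→job 3, machine 4→job 4, machine 5→job 8.
The set {machine 3, machine 6, machine 7} has only 1 neighbour ({job 3}), so by Hall's theorem at most 5 of the 7 machines can be matched.
That matches 5 of the 7, leaving 2 unmatched; no matching can do better.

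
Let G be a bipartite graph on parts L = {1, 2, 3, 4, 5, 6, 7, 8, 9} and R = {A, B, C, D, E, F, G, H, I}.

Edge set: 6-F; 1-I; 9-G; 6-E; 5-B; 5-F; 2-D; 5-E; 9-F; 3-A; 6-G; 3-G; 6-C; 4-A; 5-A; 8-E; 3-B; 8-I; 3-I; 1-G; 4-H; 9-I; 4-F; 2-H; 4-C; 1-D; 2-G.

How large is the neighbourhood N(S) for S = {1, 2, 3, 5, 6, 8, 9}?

9

The union of neighbours of {1, 2, 3, 5, 6, 8, 9} is {A, B, C, D, E, F, G, H, I}, which has 9 elements.
Since |N(S)| = 9 ≥ |S| = 7, Hall's condition holds for this subset.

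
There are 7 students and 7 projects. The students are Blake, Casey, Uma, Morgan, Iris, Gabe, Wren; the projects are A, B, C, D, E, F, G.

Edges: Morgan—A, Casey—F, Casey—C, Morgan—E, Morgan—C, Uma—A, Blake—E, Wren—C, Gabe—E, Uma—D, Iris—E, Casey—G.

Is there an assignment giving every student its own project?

The set {Blake, Iris, Gabe} has only 1 neighbour ({E}), so by Hall's theorem at most 5 of the 7 students can be matched.
Hence no matching covers every student.

No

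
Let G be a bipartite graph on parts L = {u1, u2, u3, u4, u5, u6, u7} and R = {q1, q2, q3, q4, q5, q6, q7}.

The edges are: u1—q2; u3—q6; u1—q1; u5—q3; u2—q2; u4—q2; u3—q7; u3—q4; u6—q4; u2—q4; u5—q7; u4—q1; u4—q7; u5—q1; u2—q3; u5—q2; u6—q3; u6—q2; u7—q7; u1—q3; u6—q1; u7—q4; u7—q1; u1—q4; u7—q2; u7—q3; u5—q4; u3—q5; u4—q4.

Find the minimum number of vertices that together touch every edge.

6

The 6 edges u1–q3, u2–q4, u3–q6, u4–q1, u5–q7, u6–q2 form a matching, so any vertex cover needs at least 6 vertices (one per matched edge).
Conversely {u3, q1, q2, q3, q4, q7} meets every edge and has exactly 6 vertices, so 6 is optimal.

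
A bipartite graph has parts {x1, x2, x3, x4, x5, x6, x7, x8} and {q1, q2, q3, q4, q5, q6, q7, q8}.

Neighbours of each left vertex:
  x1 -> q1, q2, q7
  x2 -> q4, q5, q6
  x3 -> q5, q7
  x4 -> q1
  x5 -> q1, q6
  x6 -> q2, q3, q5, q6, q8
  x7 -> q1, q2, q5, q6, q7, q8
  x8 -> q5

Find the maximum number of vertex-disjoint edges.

A valid assignment of size 8: x1–q2, x2–q4, x3–q7, x4–q1, x5–q6, x6–q3, x7–q8, x8–q5.
This saturates every left vertex, so 8 is the maximum.

8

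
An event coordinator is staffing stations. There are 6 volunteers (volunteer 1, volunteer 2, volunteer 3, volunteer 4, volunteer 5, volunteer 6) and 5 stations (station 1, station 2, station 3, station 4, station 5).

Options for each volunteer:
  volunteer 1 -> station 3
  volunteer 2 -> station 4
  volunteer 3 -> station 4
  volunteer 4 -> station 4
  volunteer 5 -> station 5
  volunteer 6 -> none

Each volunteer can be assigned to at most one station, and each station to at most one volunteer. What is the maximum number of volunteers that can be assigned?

One maximum matching: volunteer 1–station 3, volunteer 2–station 4, volunteer 5–station 5.
The set {volunteer 2, volunteer 3, volunteer 4, volunteer 6} has only 1 neighbour ({station 4}), so by Hall's theorem at most 3 of the 6 volunteers can be matched.

3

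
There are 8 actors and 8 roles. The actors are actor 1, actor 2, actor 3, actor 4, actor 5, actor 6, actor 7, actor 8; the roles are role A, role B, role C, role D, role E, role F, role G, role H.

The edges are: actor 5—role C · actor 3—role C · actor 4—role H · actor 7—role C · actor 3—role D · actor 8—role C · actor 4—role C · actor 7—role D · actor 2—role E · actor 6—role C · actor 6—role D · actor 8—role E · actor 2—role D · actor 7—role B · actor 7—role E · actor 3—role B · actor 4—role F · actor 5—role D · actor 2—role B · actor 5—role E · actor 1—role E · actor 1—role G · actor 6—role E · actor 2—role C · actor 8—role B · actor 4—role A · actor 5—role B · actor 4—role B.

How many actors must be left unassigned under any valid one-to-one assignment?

2

A valid assignment of size 6: actor 1-role G, actor 2-role B, actor 3-role C, actor 4-role F, actor 5-role E, actor 6-role D.
The set {actor 2, actor 3, actor 5, actor 6, actor 7, actor 8} has only 4 neighbours ({role B, role C, role D, role E}), so by Hall's theorem at most 6 of the 8 actors can be matched.
That matches 6 of the 8, leaving 2 unmatched; no matching can do better.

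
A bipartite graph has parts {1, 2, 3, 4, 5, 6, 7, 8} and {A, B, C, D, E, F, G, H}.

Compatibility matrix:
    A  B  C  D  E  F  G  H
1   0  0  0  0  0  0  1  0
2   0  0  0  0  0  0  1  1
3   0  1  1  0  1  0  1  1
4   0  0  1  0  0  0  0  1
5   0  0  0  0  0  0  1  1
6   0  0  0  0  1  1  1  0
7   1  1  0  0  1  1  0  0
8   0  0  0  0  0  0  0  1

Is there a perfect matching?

The set {1, 2, 5, 8} has only 2 neighbours ({G, H}), so by Hall's theorem at most 6 of the 8 left vertices can be matched.
Hence no matching covers every left vertex.

No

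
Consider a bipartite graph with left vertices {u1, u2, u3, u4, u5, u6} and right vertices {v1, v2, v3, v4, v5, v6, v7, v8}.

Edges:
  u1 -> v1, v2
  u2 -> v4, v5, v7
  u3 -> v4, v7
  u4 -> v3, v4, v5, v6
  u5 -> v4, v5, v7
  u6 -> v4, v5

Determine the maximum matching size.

A valid assignment of size 5: u1→v2, u2→v5, u3→v4, u4→v6, u5→v7.
The set {u2, u3, u5, u6} has only 3 neighbours ({v4, v5, v7}), so by Hall's theorem at most 5 of the 6 left vertices can be matched.

5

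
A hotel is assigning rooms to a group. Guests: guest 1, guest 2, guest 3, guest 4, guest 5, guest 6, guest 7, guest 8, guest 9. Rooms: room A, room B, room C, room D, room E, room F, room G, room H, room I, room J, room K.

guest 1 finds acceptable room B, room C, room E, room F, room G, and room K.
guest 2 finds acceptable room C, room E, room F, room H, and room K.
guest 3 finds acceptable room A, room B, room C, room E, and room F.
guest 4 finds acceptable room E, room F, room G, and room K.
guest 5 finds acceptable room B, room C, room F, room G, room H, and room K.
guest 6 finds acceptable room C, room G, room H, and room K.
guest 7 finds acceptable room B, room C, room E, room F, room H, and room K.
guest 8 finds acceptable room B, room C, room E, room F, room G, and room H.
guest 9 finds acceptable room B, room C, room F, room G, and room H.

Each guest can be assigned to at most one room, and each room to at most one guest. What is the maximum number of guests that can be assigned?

8

One maximum matching: guest 1-room K, guest 2-room H, guest 3-room A, guest 4-room E, guest 5-room B, guest 6-room G, guest 7-room F, guest 8-room C.
The set {guest 1, guest 2, guest 4, guest 5, guest 6, guest 7, guest 8, guest 9} has only 7 neighbours ({room B, room C, room E, room F, room G, room H, room K}), so by Hall's theorem at most 8 of the 9 guests can be matched.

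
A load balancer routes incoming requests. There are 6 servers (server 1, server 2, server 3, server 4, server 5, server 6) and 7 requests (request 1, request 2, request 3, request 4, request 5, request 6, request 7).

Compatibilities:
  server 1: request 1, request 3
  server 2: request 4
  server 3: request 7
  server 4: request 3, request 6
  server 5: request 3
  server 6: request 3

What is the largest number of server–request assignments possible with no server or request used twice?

A valid assignment of size 5: server 1–request 1, server 2–request 4, server 3–request 7, server 4–request 6, server 5–request 3.
The set {server 5, server 6} has only 1 neighbour ({request 3}), so by Hall's theorem at most 5 of the 6 servers can be matched.

5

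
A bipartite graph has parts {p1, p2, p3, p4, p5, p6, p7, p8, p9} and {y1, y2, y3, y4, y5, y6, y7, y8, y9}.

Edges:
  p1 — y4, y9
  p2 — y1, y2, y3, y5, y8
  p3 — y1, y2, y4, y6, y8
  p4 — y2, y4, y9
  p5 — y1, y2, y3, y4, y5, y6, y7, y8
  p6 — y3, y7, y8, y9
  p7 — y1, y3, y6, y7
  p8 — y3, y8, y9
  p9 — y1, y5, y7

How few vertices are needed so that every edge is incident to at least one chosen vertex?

{p1, p2, p3, p4, p5, p6, p7, p8, p9} is a vertex cover of size 9: every edge has an endpoint in this set.
No smaller cover exists because p1–y9, p2–y5, p3–y4, p4–y2, p5–y6, p6–y7, p7–y3, p8–y8, p9–y1 is a matching of size 9, and a cover must include an endpoint of each of these disjoint edges (König's theorem).

9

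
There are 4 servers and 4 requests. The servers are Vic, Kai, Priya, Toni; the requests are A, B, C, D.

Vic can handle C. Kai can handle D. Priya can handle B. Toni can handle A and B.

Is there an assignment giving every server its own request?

Yes

A valid assignment of size 4: Vic-C, Kai-D, Priya-B, Toni-A.
All 4 servers are covered.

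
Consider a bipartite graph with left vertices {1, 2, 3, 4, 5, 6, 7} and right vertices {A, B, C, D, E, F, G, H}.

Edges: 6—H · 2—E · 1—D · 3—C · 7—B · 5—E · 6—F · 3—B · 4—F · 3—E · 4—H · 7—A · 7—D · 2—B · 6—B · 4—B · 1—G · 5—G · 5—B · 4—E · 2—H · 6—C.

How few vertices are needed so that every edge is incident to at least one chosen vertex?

7

A maximum matching has 7 edges (e.g. 1–D, 2–E, 3–C, 4–H, 5–G, 6–F, 7–B).
By König's theorem the minimum vertex cover has the same size. One such cover is {1, 2, 3, 4, 5, 6, 7}.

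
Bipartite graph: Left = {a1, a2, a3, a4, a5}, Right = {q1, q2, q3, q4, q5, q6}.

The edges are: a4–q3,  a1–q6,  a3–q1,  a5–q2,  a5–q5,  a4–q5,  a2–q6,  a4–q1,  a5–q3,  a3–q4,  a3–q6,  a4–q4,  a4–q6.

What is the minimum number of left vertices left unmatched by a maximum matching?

For example, pair a1–q6, a3–q1, a4–q4, a5–q2.
The set {a1, a2} has only 1 neighbour ({q6}), so by Hall's theorem at most 4 of the 5 left vertices can be matched.
That matches 4 of the 5, leaving 1 unmatched; no matching can do better.

1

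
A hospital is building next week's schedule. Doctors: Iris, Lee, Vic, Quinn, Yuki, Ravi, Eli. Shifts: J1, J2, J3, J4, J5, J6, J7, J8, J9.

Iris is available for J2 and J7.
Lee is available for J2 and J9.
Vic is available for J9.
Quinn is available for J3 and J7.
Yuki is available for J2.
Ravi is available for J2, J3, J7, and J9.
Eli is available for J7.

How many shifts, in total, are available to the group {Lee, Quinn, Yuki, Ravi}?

The union of neighbours of {Lee, Quinn, Yuki, Ravi} is {J2, J3, J7, J9}, which has 4 elements.
Since |N(S)| = 4 ≥ |S| = 4, Hall's condition holds for this subset.

4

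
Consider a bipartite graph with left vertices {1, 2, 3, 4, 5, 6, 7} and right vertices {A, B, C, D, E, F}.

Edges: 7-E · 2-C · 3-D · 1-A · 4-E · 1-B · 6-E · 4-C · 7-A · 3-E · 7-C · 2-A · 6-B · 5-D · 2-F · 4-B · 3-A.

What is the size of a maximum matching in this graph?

For example, pair 1→A, 2→F, 3→E, 4→C, 5→D, 6→B.
The set {1, 3, 4, 5, 6, 7} has only 5 neighbours ({A, B, C, D, E}), so by Hall's theorem at most 6 of the 7 left vertices can be matched.

6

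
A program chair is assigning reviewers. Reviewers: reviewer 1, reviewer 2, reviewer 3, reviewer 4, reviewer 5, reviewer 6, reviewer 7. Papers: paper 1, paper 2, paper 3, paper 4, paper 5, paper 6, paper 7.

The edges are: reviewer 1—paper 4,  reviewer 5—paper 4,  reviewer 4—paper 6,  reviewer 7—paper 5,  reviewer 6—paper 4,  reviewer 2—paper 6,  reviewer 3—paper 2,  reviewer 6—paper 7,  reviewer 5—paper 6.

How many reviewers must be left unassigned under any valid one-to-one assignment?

2

For example, pair reviewer 1→paper 4, reviewer 2→paper 6, reviewer 3→paper 2, reviewer 6→paper 7, reviewer 7→paper 5.
The set {reviewer 1, reviewer 2, reviewer 4, reviewer 5} has only 2 neighbours ({paper 4, paper 6}), so by Hall's theorem at most 5 of the 7 reviewers can be matched.
That matches 5 of the 7, leaving 2 unmatched; no matching can do better.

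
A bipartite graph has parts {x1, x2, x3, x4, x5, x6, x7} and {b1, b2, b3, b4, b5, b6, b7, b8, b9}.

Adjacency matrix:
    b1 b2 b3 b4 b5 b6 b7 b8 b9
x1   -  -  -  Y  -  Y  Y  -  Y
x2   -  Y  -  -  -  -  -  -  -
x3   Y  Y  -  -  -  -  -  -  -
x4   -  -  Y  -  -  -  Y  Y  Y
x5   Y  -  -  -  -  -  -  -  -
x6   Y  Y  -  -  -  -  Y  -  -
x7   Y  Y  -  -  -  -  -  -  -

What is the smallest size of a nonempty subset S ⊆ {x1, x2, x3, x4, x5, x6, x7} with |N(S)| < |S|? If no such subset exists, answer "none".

3

Take S = {x2, x3, x5}. Its neighbourhood is {b1, b2}, so |N(S)| = 2 < |S| = 3.
Every subset of size less than 3 has at least as many neighbours as members, so 3 is the minimum.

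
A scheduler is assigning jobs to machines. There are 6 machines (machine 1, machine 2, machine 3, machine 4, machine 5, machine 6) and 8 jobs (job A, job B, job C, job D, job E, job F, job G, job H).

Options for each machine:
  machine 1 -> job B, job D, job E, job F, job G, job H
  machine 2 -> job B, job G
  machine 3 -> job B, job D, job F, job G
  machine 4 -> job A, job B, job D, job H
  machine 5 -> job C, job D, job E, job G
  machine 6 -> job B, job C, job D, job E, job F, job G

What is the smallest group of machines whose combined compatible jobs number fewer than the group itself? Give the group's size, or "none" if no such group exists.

none

A matching saturating every machine exists, for instance machine 1→job H, machine 2→job B, machine 3→job G, machine 4→job A, machine 5→job D, machine 6→job F.
By Hall's marriage theorem, this means |N(S)| ≥ |S| for every subset S, so no violating subset exists.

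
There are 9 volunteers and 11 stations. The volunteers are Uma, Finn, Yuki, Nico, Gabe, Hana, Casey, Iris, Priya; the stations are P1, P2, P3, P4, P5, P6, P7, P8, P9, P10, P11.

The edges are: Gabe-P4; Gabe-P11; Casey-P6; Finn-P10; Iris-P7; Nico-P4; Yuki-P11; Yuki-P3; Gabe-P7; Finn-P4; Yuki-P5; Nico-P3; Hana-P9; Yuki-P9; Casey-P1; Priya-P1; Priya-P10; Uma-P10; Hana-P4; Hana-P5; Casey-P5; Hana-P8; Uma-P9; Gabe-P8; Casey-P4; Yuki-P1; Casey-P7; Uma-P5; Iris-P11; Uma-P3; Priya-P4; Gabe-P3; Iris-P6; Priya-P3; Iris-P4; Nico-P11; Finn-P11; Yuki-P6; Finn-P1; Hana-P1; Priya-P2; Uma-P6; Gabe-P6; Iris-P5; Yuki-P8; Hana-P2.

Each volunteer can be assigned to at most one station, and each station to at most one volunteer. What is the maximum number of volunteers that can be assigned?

9

A valid assignment of size 9: Uma–P3, Finn–P10, Yuki–P8, Nico–P4, Gabe–P11, Hana–P2, Casey–P6, Iris–P7, Priya–P1.
This saturates every volunteer, so 9 is the maximum.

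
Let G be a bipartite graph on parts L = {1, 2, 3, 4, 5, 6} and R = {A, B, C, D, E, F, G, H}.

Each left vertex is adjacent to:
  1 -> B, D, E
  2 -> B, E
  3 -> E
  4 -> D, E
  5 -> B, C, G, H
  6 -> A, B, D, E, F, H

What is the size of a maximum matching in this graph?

5

A valid assignment of size 5: 1→D, 2→B, 3→E, 5→C, 6→A.
The set {1, 2, 3, 4} has only 3 neighbours ({B, D, E}), so by Hall's theorem at most 5 of the 6 left vertices can be matched.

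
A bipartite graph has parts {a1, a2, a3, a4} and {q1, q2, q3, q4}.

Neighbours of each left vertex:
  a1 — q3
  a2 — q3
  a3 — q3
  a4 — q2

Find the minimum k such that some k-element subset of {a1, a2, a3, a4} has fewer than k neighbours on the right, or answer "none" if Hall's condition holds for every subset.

Take S = {a1, a2}. Its neighbourhood is {q3}, so |N(S)| = 1 < |S| = 2.
No single vertex violates Hall's condition since each has at least one neighbour, so 2 is the minimum.

2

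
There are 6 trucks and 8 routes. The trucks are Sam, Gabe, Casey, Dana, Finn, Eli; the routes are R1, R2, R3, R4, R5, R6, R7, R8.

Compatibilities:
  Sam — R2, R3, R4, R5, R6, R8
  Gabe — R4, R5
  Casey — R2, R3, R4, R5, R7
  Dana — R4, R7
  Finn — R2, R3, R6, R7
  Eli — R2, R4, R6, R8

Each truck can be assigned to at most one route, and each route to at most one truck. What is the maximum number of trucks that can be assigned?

6

For example, pair Sam→R6, Gabe→R5, Casey→R3, Dana→R4, Finn→R7, Eli→R8.
All 6 trucks are matched, so no larger matching exists.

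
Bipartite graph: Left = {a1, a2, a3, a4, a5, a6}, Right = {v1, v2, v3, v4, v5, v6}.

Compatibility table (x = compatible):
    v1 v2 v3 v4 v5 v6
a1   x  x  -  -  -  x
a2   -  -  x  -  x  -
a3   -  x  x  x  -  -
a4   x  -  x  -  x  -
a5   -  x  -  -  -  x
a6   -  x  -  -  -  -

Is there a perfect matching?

A valid assignment of size 6: a1-v1, a2-v5, a3-v4, a4-v3, a5-v6, a6-v2.
All 6 left vertices are covered.

Yes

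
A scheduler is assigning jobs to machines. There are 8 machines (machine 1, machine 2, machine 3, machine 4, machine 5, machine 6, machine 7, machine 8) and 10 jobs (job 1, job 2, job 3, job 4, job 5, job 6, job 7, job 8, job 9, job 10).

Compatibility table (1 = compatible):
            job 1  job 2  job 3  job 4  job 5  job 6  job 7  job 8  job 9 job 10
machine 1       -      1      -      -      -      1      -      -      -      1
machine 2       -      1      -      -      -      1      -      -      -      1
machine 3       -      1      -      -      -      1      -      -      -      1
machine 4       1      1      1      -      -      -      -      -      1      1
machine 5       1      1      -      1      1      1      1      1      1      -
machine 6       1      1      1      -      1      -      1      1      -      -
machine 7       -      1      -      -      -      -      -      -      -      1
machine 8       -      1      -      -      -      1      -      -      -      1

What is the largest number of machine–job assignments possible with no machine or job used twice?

6

For example, pair machine 1–job 10, machine 2–job 2, machine 3–job 6, machine 4–job 1, machine 5–job 9, machine 6–job 5.
The set {machine 1, machine 2, machine 3, machine 7, machine 8} has only 3 neighbours ({job 10, job 2, job 6}), so by Hall's theorem at most 6 of the 8 machines can be matched.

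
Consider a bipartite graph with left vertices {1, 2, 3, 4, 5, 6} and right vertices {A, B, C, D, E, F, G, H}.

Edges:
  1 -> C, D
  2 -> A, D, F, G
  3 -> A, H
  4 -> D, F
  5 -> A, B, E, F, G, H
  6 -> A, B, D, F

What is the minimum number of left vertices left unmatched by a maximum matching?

0

For example, pair 1→C, 2→D, 3→H, 4→F, 5→G, 6→B.
All 6 left vertices are matched, so no larger matching exists.
That matches 6 of the 6, leaving 0 unmatched; no matching can do better.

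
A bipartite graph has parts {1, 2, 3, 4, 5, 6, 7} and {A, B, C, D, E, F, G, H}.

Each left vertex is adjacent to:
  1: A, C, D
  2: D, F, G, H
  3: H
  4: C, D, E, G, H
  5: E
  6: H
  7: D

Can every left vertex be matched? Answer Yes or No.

The set {3, 6} has only 1 neighbour ({H}), so by Hall's theorem at most 6 of the 7 left vertices can be matched.
Hence no matching covers every left vertex.

No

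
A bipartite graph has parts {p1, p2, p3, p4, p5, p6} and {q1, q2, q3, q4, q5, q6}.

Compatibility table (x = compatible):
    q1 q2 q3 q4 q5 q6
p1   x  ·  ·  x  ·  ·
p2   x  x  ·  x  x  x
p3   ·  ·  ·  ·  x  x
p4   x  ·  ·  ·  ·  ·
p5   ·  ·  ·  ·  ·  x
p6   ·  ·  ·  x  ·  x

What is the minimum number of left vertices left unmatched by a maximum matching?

1

One maximum matching: p1→q4, p2→q2, p3→q5, p4→q1, p5→q6.
The set {p1, p4, p5, p6} has only 3 neighbours ({q1, q4, q6}), so by Hall's theorem at most 5 of the 6 left vertices can be matched.
That matches 5 of the 6, leaving 1 unmatched; no matching can do better.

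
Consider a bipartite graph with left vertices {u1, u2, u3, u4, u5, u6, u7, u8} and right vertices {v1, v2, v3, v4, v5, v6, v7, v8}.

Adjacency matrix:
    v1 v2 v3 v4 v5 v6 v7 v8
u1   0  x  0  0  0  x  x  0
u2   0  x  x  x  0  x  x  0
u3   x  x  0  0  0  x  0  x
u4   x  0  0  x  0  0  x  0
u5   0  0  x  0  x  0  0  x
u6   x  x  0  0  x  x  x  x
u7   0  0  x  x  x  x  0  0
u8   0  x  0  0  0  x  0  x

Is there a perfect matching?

One maximum matching: u1→v7, u2→v6, u3→v1, u4→v4, u5→v3, u6→v8, u7→v5, u8→v2.
All 8 left vertices are covered.

Yes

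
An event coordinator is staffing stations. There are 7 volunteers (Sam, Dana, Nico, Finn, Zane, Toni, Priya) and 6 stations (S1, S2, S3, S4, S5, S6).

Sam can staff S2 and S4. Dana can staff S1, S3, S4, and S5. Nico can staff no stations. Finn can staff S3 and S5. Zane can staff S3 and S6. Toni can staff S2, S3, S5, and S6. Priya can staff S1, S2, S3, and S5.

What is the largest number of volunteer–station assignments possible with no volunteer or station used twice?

One maximum matching: Sam-S4, Dana-S1, Finn-S5, Zane-S3, Toni-S6, Priya-S2.
The set {Nico} has only 0 neighbours (∅), so by Hall's theorem at most 6 of the 7 volunteers can be matched.

6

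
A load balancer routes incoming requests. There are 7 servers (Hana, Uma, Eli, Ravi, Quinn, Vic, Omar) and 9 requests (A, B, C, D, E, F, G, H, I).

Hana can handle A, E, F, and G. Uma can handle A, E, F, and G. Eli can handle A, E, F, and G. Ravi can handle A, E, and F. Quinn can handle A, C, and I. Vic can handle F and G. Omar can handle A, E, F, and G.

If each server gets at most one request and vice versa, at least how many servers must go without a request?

2

For example, pair Hana→A, Uma→F, Eli→G, Ravi→E, Quinn→I.
The set {Hana, Uma, Eli, Ravi, Vic, Omar} has only 4 neighbours ({A, E, F, G}), so by Hall's theorem at most 5 of the 7 servers can be matched.
That matches 5 of the 7, leaving 2 unmatched; no matching can do better.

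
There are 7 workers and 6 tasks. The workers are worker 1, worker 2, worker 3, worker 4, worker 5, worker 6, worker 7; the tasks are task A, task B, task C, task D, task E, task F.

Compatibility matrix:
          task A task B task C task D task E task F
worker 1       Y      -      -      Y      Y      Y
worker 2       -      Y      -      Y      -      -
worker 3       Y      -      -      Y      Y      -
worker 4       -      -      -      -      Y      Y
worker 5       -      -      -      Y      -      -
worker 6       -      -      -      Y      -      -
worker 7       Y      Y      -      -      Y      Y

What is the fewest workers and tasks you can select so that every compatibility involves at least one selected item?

5

A maximum matching has 5 edges (e.g. worker 1–task A, worker 2–task B, worker 3–task E, worker 4–task F, worker 5–task D).
By König's theorem the minimum vertex cover has the same size. One such cover is {task A, task B, task D, task E, task F}.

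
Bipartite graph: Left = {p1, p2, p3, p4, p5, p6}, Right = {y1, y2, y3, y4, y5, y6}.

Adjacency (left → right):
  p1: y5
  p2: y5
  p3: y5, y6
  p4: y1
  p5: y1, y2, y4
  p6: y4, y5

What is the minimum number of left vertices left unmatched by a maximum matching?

A valid assignment of size 5: p1-y5, p3-y6, p4-y1, p5-y2, p6-y4.
The set {p1, p2} has only 1 neighbour ({y5}), so by Hall's theorem at most 5 of the 6 left vertices can be matched.
That matches 5 of the 6, leaving 1 unmatched; no matching can do better.

1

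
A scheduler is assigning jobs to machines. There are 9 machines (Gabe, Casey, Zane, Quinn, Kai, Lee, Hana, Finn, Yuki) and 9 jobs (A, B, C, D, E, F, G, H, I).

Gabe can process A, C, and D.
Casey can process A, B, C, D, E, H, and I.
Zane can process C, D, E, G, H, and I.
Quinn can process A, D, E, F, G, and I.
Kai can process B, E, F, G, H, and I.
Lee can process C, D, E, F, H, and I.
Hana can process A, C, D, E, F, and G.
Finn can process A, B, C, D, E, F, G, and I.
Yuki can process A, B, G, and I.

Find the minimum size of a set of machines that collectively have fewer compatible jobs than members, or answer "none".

none

A matching saturating every machine exists, for instance Gabe→C, Casey→H, Zane→D, Quinn→E, Kai→B, Lee→F, Hana→A, Finn→G, Yuki→I.
By Hall's marriage theorem, this means |N(S)| ≥ |S| for every subset S, so no violating subset exists.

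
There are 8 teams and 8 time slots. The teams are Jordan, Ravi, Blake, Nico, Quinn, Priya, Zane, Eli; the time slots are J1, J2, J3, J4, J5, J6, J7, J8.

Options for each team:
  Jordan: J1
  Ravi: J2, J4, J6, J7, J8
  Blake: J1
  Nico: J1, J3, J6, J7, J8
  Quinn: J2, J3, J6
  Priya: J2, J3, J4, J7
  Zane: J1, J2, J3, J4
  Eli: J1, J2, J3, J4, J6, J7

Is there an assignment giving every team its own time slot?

The set {Jordan, Blake} has only 1 neighbour ({J1}), so by Hall's theorem at most 7 of the 8 teams can be matched.
Hence no matching covers every team.

No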